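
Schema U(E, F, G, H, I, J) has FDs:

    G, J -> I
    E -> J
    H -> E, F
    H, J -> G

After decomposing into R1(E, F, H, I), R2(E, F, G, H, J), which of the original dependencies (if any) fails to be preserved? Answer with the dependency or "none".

G, J -> I

Check G, J → I: no single fragment contains all of {G, I, J}, and the restricted closure of {G, J} across the fragments never reaches {I}.
E → J is preserved.
H → E, F is preserved.
H, J → G is preserved.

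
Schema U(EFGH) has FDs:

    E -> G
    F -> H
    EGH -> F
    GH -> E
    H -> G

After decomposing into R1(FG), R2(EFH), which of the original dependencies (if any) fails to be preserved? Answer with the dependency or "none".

E -> G

Check E → G: no single fragment contains all of {EG}, and the restricted closure of {E} across the fragments never reaches {G}.
F → H is preserved.
EGH → F is preserved.
GH → E is preserved.
H → G is preserved.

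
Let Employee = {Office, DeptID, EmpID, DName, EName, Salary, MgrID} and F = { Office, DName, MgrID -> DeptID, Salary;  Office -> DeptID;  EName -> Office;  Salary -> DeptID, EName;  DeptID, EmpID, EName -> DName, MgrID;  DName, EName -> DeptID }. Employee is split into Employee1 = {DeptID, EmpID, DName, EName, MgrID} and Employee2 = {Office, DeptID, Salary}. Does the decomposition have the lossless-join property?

Common attributes: Employee1 ∩ Employee2 = {DeptID}.
No dependency enlarges {DeptID}, so (DeptID)⁺ = {DeptID}.
The closure contains neither all of Employee1 = {DeptID, EmpID, DName, EName, MgrID} nor all of Employee2 = {Office, DeptID, Salary}, so the common attributes are not a superkey of either fragment. The join is lossy.

No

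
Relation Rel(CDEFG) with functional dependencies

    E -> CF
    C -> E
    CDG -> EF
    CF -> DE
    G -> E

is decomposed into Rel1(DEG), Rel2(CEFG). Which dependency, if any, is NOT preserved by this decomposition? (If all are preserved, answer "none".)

E → CF lies within Rel2.
C → E lies within Rel2.
CDG → EF: restricted closure across fragments reaches EF.
CF → DE: restricted closure across fragments reaches DE.
G → E lies within Rel1.
Every dependency is enforceable on the fragments, so the decomposition is dependency-preserving.

none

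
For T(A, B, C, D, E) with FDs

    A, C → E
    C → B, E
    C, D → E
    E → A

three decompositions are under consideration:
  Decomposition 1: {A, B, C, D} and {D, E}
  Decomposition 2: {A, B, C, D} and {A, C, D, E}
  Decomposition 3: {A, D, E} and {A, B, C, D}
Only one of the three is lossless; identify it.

Decomposition 2

Decomposition 1: common = {D}, closure = {D} → lossy.
Decomposition 2: common = {A, C, D}, closure = {A, B, C, D, E} → lossless.
Decomposition 3: common = {A, D}, closure = {A, D} → lossy.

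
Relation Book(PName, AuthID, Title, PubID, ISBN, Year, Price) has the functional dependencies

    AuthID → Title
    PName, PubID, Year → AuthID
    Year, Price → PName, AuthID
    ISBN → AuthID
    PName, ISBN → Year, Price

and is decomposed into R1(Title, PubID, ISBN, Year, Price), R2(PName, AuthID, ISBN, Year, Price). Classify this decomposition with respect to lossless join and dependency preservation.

lossless but not dependency-preserving

Lossless test: (ISBN, Year, Price)⁺ = {PName, AuthID, Title, ISBN, Year, Price}, which contains all of one fragment — lossless.
Dependency preservation: the restricted closure of {AuthID} across the fragments never reaches {Title}, so AuthID → Title cannot be enforced without a join — not preserved.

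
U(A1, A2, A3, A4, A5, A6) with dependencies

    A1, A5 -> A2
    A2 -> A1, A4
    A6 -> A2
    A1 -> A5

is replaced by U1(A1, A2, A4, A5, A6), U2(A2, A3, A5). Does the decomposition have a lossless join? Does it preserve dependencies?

lossy but dependency-preserving

Lossless test: (A2, A5)⁺ = {A1, A2, A4, A5}, which is a superkey of neither fragment — lossy.
Dependency preservation: every FD's attributes lie within a single fragment, so each can be enforced locally — preserved.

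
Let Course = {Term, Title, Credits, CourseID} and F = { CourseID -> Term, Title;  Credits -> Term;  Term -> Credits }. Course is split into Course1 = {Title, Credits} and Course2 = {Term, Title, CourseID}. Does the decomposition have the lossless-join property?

Common attributes: Course1 ∩ Course2 = {Title}.
No dependency enlarges {Title}, so (Title)⁺ = {Title}.
The closure contains neither all of Course1 = {Title, Credits} nor all of Course2 = {Term, Title, CourseID}, so the common attributes are not a superkey of either fragment. The join is lossy.

No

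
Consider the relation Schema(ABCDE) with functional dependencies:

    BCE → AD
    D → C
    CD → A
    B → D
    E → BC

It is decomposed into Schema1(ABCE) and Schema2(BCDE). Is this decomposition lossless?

Common attributes: Schema1 ∩ Schema2 = {BCE}.
Closure of {BCE}: BCE → AD applies, adding AD. So (BCE)⁺ = {ABCDE}.
This closure contains every attribute of Schema1, so Schema1 ∩ Schema2 → Schema1. The join is lossless.

Yes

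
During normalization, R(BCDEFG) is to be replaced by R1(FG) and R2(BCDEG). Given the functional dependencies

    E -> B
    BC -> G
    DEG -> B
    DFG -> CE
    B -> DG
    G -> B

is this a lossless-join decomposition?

No

Common attributes: R1 ∩ R2 = {G}.
Closure of {G}: G → B applies, adding B; B → DG applies, adding D. So (G)⁺ = {BDG}.
The closure contains neither all of R1 = {FG} nor all of R2 = {BCDEG}, so the common attributes are not a superkey of either fragment. The join is lossy.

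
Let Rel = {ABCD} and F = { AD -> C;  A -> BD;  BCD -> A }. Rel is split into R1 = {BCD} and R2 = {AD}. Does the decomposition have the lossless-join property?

No

Common attributes: R1 ∩ R2 = {D}.
No dependency enlarges {D}, so (D)⁺ = {D}.
The closure contains neither all of R1 = {BCD} nor all of R2 = {AD}, so the common attributes are not a superkey of either fragment. The join is lossy.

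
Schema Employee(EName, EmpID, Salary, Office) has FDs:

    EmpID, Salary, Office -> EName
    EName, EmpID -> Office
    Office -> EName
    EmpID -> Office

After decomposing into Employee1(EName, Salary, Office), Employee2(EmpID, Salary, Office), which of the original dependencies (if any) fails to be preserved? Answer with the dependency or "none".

EmpID, Salary, Office → EName: restricted closure across fragments reaches EName.
EName, EmpID → Office: restricted closure across fragments reaches Office.
Office → EName lies within Employee1.
EmpID → Office lies within Employee2.
Every dependency is enforceable on the fragments, so the decomposition is dependency-preserving.

none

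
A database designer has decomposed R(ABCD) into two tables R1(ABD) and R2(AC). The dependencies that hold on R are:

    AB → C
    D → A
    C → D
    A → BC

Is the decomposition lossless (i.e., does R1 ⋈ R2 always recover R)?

Yes

Common attributes: R1 ∩ R2 = {A}.
Closure of {A}: A → BC applies, adding BC; C → D applies, adding D. So (A)⁺ = {ABCD}.
This closure contains every attribute of R1, so R1 ∩ R2 → R1. The join is lossless.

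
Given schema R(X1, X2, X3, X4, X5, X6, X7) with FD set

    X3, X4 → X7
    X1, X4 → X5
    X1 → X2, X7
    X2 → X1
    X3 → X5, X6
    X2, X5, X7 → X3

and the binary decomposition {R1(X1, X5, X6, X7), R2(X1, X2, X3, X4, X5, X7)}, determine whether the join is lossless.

Common attributes: R1 ∩ R2 = {X1, X5, X7}.
Closure of {X1, X5, X7}: X1 → X2, X7 applies, adding X2; X2, X5, X7 → X3 applies, adding X3; X3 → X5, X6 applies, adding X6. So (X1, X5, X7)⁺ = {X1, X2, X3, X5, X6, X7}.
This closure contains every attribute of R1, so R1 ∩ R2 → R1. The join is lossless.

Yes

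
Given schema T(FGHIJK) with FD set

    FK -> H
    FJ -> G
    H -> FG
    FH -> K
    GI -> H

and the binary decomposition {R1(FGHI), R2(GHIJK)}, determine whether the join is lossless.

Common attributes: R1 ∩ R2 = {GHI}.
Closure of {GHI}: H → FG applies, adding F; FH → K applies, adding K. So (GHI)⁺ = {FGHIK}.
This closure contains every attribute of R1, so R1 ∩ R2 → R1. The join is lossless.

Yes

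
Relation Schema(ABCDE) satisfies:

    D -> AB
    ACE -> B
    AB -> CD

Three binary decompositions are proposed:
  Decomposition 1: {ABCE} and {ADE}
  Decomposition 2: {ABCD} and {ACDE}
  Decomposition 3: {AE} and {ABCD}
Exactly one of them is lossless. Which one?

Decomposition 1: common = {AE}, closure = {AE} → lossy.
Decomposition 2: common = {ACD}, closure = {ABCD} → lossless.
Decomposition 3: common = {A}, closure = {A} → lossy.

Decomposition 2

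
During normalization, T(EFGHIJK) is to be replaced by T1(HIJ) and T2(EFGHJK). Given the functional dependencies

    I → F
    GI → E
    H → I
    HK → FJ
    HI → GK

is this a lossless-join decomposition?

Common attributes: T1 ∩ T2 = {HJ}.
Closure of {HJ}: H → I applies, adding I; HI → GK applies, adding GK; I → F applies, adding F; GI → E applies, adding E. So (HJ)⁺ = {EFGHIJK}.
This closure contains every attribute of T1, so T1 ∩ T2 → T1. The join is lossless.

Yes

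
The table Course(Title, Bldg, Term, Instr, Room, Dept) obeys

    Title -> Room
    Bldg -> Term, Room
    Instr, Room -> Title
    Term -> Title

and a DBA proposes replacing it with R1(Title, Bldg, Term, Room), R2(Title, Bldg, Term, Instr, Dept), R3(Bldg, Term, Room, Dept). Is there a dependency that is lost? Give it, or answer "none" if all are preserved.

Instr, Room -> Title

Check Instr, Room → Title: no single fragment contains all of {Title, Instr, Room}, and the restricted closure of {Instr, Room} across the fragments never reaches {Title}.
Title → Room is preserved.
Bldg → Term, Room is preserved.
Term → Title is preserved.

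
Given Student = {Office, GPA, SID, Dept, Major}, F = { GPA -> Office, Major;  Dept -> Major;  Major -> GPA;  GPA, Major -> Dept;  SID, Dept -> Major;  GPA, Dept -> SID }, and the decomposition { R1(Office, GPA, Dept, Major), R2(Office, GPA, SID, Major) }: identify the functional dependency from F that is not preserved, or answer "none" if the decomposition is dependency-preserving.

GPA → Office, Major lies within R1.
Dept → Major lies within R1.
Major → GPA lies within R1.
GPA, Major → Dept lies within R1.
SID, Dept → Major: restricted closure across fragments reaches Major.
GPA, Dept → SID: restricted closure across fragments reaches SID.
Every dependency is enforceable on the fragments, so the decomposition is dependency-preserving.

none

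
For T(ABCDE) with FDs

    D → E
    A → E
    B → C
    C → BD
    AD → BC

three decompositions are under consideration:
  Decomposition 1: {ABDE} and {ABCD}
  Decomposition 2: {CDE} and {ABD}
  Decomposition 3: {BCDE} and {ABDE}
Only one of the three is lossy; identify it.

Decomposition 1: common = {ABD}, closure = {ABCDE} → lossless.
Decomposition 2: common = {D}, closure = {DE} → lossy.
Decomposition 3: common = {BDE}, closure = {BCDE} → lossless.

Decomposition 2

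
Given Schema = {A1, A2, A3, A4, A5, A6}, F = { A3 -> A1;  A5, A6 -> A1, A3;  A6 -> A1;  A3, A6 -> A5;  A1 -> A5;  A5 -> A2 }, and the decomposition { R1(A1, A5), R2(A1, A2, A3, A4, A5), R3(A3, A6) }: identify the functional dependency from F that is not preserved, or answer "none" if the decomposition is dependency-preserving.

A3 → A1 lies within R2.
A5, A6 → A1, A3: restricted closure across fragments reaches A1, A3.
A6 → A1: restricted closure across fragments reaches A1.
A3, A6 → A5: restricted closure across fragments reaches A5.
A1 → A5 lies within R1.
A5 → A2 lies within R2.
Every dependency is enforceable on the fragments, so the decomposition is dependency-preserving.

none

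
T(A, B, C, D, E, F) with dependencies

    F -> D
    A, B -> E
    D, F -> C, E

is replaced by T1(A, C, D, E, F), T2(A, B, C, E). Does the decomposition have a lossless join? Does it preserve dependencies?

lossy but dependency-preserving

Lossless test: (A, C, E)⁺ = {A, C, E}, which is a superkey of neither fragment — lossy.
Dependency preservation: every FD's attributes lie within a single fragment, so each can be enforced locally — preserved.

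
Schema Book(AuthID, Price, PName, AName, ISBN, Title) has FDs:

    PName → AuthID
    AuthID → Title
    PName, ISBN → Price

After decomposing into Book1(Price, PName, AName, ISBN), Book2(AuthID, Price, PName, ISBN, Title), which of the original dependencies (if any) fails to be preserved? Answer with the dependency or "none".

PName → AuthID lies within Book2.
AuthID → Title lies within Book2.
PName, ISBN → Price lies within Book1.
Every dependency is enforceable on the fragments, so the decomposition is dependency-preserving.

none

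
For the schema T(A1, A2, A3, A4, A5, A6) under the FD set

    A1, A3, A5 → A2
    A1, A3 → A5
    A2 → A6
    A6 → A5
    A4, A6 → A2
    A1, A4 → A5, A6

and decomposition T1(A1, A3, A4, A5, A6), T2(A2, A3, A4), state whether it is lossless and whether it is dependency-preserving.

lossy and not dependency-preserving

Lossless test: (A3, A4)⁺ = {A3, A4}, which is a superkey of neither fragment — lossy.
Dependency preservation: the restricted closure of {A1, A3, A5} across the fragments never reaches {A2}, so A1, A3, A5 → A2 cannot be enforced without a join — not preserved.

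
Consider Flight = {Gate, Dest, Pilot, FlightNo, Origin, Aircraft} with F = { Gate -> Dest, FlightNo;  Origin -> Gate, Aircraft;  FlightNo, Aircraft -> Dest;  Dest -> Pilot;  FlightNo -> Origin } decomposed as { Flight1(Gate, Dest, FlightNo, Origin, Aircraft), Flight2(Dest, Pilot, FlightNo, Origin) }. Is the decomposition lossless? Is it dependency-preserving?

lossless and dependency-preserving

Lossless test: (Dest, FlightNo, Origin)⁺ = {Gate, Dest, Pilot, FlightNo, Origin, Aircraft}, which contains all of one fragment — lossless.
Dependency preservation: every FD's attributes lie within a single fragment, so each can be enforced locally — preserved.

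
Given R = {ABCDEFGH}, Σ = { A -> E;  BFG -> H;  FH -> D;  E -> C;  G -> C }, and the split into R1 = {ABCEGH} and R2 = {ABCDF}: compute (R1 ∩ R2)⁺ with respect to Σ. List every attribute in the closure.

R1 ∩ R2 = {ABC}.
A → E applies, adding E
Closure: {ABCE}.

ABCE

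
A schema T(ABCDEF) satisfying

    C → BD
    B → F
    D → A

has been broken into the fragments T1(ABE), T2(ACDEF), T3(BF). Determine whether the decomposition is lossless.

Chase test. Columns are ABCDEF; row i has aⱼ where attribute j ∈ Ti, else bᵢⱼ.
Initial tableau (one row per fragment):
  row 1: a1 a2 b13 b14 a5 b16
  row 2: a1 b22 a3 a4 a5 a6
  row 3: b31 a2 b33 b34 b35 a6
Rows 1 and 3 agree on B; apply B→F and equate their F entries.
No row becomes fully distinguished — the join is lossy.

No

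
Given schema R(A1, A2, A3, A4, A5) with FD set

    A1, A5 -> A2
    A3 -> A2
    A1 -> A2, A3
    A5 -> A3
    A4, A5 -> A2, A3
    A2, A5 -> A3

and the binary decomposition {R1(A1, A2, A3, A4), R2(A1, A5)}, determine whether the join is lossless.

Common attributes: R1 ∩ R2 = {A1}.
Closure of {A1}: A1 → A2, A3 applies, adding A2, A3. So (A1)⁺ = {A1, A2, A3}.
The closure contains neither all of R1 = {A1, A2, A3, A4} nor all of R2 = {A1, A5}, so the common attributes are not a superkey of either fragment. The join is lossy.

No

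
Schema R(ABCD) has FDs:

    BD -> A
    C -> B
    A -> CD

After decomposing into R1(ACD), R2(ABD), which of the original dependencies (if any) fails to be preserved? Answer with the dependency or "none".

Check C → B: no single fragment contains all of {BC}, and the restricted closure of {C} across the fragments never reaches {B}.
BD → A is preserved.
A → CD is preserved.

C -> B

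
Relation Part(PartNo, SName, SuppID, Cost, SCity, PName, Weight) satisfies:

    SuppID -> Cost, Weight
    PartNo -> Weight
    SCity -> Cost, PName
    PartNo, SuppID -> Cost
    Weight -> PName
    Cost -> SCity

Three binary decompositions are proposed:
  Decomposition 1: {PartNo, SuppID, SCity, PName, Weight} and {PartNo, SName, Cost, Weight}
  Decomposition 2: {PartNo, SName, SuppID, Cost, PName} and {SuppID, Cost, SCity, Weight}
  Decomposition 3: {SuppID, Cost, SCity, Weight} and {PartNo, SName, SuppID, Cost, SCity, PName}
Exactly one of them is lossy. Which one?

Decomposition 1

Decomposition 1: common = {PartNo, Weight}, closure = {PartNo, PName, Weight} → lossy.
Decomposition 2: common = {SuppID, Cost}, closure = {SuppID, Cost, SCity, PName, Weight} → lossless.
Decomposition 3: common = {SuppID, Cost, SCity}, closure = {SuppID, Cost, SCity, PName, Weight} → lossless.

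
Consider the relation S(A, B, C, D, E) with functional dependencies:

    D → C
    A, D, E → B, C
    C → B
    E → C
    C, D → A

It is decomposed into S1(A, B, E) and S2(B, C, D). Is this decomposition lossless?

Common attributes: S1 ∩ S2 = {B}.
No dependency enlarges {B}, so (B)⁺ = {B}.
The closure contains neither all of S1 = {A, B, E} nor all of S2 = {B, C, D}, so the common attributes are not a superkey of either fragment. The join is lossy.

No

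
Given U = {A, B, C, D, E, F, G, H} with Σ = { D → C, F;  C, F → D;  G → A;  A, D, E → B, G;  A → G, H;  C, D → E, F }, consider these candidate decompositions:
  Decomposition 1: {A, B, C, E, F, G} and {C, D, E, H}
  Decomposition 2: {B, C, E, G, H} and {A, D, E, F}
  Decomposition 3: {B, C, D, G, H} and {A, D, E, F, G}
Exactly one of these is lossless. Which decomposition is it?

Decomposition 1: common = {C, E}, closure = {C, E} → lossy.
Decomposition 2: common = {E}, closure = {E} → lossy.
Decomposition 3: common = {D, G}, closure = {A, B, C, D, E, F, G, H} → lossless.

Decomposition 3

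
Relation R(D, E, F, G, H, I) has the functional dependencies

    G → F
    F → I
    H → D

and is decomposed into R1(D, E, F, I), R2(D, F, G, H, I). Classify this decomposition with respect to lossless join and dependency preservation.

Lossless test: (D, F, I)⁺ = {D, F, I}, which is a superkey of neither fragment — lossy.
Dependency preservation: every FD's attributes lie within a single fragment, so each can be enforced locally — preserved.

lossy but dependency-preserving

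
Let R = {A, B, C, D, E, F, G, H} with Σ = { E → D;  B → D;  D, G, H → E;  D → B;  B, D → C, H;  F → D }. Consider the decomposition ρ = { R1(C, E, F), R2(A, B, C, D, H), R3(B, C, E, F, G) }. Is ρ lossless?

No

Chase test. Columns are A, B, C, D, E, F, G, H; row i has aⱼ where attribute j ∈ Ri, else bᵢⱼ.
Initial tableau (one row per fragment):
  row 1: b11 b12 a3 b14 a5 a6 b17 b18
  row 2: a1 a2 a3 a4 b25 b26 b27 a8
  row 3: b31 a2 a3 b34 a5 a6 a7 b38
Rows 1 and 3 agree on E; apply E→D and equate their D entries.
Rows 2 and 3 agree on B; apply B→D and equate their D entries.
Rows 1 and 2 agree on D; apply D→B and equate their B entries.
Rows 1 and 2 agree on B, D; apply B, D→C, H and equate their C, H entries.
Rows 1 and 3 agree on B, D; apply B, D→C, H and equate their C, H entries.
No row becomes fully distinguished — the join is lossy.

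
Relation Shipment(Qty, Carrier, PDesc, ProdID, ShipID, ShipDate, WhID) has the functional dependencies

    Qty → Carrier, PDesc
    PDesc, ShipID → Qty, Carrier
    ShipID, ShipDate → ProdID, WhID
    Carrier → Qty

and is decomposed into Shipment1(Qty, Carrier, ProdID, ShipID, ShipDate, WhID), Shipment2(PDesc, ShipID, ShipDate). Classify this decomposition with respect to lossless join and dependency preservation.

Lossless test: (ShipID, ShipDate)⁺ = {ProdID, ShipID, ShipDate, WhID}, which is a superkey of neither fragment — lossy.
Dependency preservation: the restricted closure of {Qty} across the fragments never reaches {Carrier, PDesc}, so Qty → Carrier, PDesc cannot be enforced without a join — not preserved.

lossy and not dependency-preserving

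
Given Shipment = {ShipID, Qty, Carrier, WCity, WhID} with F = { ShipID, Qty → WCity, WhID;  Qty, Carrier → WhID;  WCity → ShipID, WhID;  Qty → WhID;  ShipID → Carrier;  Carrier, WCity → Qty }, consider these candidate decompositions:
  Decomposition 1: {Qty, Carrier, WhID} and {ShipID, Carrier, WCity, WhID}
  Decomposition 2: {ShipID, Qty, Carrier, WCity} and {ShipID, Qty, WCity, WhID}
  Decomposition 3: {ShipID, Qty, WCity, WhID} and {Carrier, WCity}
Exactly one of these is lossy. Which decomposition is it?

Decomposition 1: common = {Carrier, WhID}, closure = {Carrier, WhID} → lossy.
Decomposition 2: common = {ShipID, Qty, WCity}, closure = {ShipID, Qty, Carrier, WCity, WhID} → lossless.
Decomposition 3: common = {WCity}, closure = {ShipID, Qty, Carrier, WCity, WhID} → lossless.

Decomposition 1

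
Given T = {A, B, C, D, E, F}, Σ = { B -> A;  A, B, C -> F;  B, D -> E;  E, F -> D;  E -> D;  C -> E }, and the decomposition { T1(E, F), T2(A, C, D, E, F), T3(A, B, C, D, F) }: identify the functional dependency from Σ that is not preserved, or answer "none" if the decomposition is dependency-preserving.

Check B, D → E: no single fragment contains all of {B, D, E}, and the restricted closure of {B, D} across the fragments never reaches {E}.
B → A is preserved.
A, B, C → F is preserved.
E, F → D is preserved.
E → D is preserved.
C → E is preserved.

B, D -> E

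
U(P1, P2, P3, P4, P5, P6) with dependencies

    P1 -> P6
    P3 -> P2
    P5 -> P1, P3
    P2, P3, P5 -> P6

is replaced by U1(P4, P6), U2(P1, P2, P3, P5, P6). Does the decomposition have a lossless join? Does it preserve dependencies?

Lossless test: (P6)⁺ = {P6}, which is a superkey of neither fragment — lossy.
Dependency preservation: every FD's attributes lie within a single fragment, so each can be enforced locally — preserved.

lossy but dependency-preserving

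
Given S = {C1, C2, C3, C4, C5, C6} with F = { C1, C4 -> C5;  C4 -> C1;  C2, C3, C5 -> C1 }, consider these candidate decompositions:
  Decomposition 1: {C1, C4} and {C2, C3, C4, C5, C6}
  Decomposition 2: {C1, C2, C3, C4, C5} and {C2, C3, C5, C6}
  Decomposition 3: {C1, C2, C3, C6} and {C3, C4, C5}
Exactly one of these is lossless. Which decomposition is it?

Decomposition 1

Decomposition 1: common = {C4}, closure = {C1, C4, C5} → lossless.
Decomposition 2: common = {C2, C3, C5}, closure = {C1, C2, C3, C5} → lossy.
Decomposition 3: common = {C3}, closure = {C3} → lossy.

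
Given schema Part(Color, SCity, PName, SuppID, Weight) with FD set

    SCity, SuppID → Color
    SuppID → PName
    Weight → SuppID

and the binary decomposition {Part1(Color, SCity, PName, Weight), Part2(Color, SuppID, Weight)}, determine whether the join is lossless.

Yes

Common attributes: Part1 ∩ Part2 = {Color, Weight}.
Closure of {Color, Weight}: Weight → SuppID applies, adding SuppID; SuppID → PName applies, adding PName. So (Color, Weight)⁺ = {Color, PName, SuppID, Weight}.
This closure contains every attribute of Part2, so Part1 ∩ Part2 → Part2. The join is lossless.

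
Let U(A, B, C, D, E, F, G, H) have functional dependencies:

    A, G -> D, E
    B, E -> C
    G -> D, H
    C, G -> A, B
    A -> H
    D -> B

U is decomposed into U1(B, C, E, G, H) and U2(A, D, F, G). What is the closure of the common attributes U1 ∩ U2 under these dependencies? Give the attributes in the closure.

B, D, G, H

U1 ∩ U2 = {G}.
G → D, H applies, adding D, H
D → B applies, adding B
Closure: {B, D, G, H}.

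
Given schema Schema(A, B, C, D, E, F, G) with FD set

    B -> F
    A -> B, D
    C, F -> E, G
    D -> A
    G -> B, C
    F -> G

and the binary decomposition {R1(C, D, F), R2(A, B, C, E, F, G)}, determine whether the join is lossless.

Common attributes: R1 ∩ R2 = {C, F}.
Closure of {C, F}: C, F → E, G applies, adding E, G; G → B, C applies, adding B. So (C, F)⁺ = {B, C, E, F, G}.
The closure contains neither all of R1 = {C, D, F} nor all of R2 = {A, B, C, E, F, G}, so the common attributes are not a superkey of either fragment. The join is lossy.

No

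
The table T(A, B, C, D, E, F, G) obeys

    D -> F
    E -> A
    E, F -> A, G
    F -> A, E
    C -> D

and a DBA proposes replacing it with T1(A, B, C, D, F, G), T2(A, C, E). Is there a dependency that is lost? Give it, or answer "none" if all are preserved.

F -> A, E

Check F → A, E: no single fragment contains all of {A, E, F}, and the restricted closure of {F} across the fragments never reaches {A, E}.
D → F is preserved.
E → A is preserved.
E, F → A, G is preserved.
C → D is preserved.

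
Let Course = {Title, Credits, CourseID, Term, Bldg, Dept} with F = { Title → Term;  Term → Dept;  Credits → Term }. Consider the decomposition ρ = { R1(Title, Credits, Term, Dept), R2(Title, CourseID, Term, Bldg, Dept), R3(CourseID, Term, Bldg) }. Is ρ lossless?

Chase test. Columns are Title, Credits, CourseID, Term, Bldg, Dept; row i has aⱼ where attribute j ∈ Ri, else bᵢⱼ.
Initial tableau (one row per fragment):
  row 1: a1 a2 b13 a4 b15 a6
  row 2: a1 b22 a3 a4 a5 a6
  row 3: b31 b32 a3 a4 a5 b36
Rows 1 and 3 agree on Term; apply Term→Dept and equate their Dept entries.
No row becomes fully distinguished — the join is lossy.

No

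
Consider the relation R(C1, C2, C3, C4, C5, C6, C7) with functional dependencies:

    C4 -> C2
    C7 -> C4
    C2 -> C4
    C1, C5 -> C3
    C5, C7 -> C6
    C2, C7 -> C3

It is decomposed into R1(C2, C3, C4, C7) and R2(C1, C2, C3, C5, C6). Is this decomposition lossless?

Common attributes: R1 ∩ R2 = {C2, C3}.
Closure of {C2, C3}: C2 → C4 applies, adding C4. So (C2, C3)⁺ = {C2, C3, C4}.
The closure contains neither all of R1 = {C2, C3, C4, C7} nor all of R2 = {C1, C2, C3, C5, C6}, so the common attributes are not a superkey of either fragment. The join is lossy.

No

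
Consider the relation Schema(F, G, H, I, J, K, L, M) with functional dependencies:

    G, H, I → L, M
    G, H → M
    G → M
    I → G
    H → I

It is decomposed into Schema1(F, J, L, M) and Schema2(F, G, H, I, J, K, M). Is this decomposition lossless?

Common attributes: Schema1 ∩ Schema2 = {F, J, M}.
No dependency enlarges {F, J, M}, so (F, J, M)⁺ = {F, J, M}.
The closure contains neither all of Schema1 = {F, J, L, M} nor all of Schema2 = {F, G, H, I, J, K, M}, so the common attributes are not a superkey of either fragment. The join is lossy.

No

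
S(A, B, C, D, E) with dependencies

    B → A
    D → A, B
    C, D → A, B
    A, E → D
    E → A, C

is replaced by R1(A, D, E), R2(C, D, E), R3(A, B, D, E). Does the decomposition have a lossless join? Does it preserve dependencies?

lossless and dependency-preserving

Lossless test (chase): Rows 1 and 2 agree on D; apply D→A, B and equate their A, B entries. Rows 1 and 3 agree on D; apply D→A, B and equate their A, B entries. Rows 1 and 2 agree on E; apply E→A, C and equate their A, C entries. Rows 1 and 3 agree on E; apply E→A, C and equate their A, C entries. Row 1 is now all distinguished symbols — the join is lossless.
Dependency preservation: C, D → A, B; E → A, C are not contained in any single fragment, but the restricted closure of each left-hand side across the fragments still reaches the right-hand side; the remaining FDs each lie inside some fragment. All dependencies are preserved.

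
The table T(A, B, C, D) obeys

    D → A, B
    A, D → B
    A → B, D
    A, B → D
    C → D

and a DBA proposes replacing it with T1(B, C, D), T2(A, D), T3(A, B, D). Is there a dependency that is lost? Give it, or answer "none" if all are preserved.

D → A, B lies within T3.
A, D → B lies within T3.
A → B, D lies within T3.
A, B → D lies within T3.
C → D lies within T1.
Every dependency is enforceable on the fragments, so the decomposition is dependency-preserving.

none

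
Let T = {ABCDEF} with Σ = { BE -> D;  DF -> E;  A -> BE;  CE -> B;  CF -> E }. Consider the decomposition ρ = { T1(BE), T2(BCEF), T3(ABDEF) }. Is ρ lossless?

No

Chase test. Columns are ABCDEF; row i has aⱼ where attribute j ∈ Ti, else bᵢⱼ.
Initial tableau (one row per fragment):
  row 1: b11 a2 b13 b14 a5 b16
  row 2: b21 a2 a3 b24 a5 a6
  row 3: a1 a2 b33 a4 a5 a6
Rows 1 and 2 agree on BE; apply BE→D and equate their D entries.
Rows 1 and 3 agree on BE; apply BE→D and equate their D entries.
No row becomes fully distinguished — the join is lossy.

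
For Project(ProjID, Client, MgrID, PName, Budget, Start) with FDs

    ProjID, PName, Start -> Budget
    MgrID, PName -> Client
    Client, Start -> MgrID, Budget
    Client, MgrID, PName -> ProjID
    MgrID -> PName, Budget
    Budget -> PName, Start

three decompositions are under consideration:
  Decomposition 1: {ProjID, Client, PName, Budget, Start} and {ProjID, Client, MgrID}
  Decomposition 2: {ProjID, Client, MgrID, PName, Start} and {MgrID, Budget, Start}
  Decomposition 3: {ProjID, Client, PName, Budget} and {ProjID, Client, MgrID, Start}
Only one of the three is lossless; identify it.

Decomposition 1: common = {ProjID, Client}, closure = {ProjID, Client} → lossy.
Decomposition 2: common = {MgrID, Start}, closure = {ProjID, Client, MgrID, PName, Budget, Start} → lossless.
Decomposition 3: common = {ProjID, Client}, closure = {ProjID, Client} → lossy.

Decomposition 2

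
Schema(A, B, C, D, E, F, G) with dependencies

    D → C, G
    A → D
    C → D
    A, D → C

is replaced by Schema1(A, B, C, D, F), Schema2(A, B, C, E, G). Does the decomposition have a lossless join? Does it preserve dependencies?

lossy but dependency-preserving

Lossless test: (A, B, C)⁺ = {A, B, C, D, G}, which is a superkey of neither fragment — lossy.
Dependency preservation: D → C, G is not contained in any single fragment, but the restricted closure of its left-hand side across the fragments still reaches the right-hand side; the remaining FDs each lie inside some fragment. All dependencies are preserved.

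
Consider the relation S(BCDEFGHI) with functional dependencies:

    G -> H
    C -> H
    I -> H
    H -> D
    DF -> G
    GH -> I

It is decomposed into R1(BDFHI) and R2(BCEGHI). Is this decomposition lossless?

Common attributes: R1 ∩ R2 = {BHI}.
Closure of {BHI}: H → D applies, adding D. So (BHI)⁺ = {BDHI}.
The closure contains neither all of R1 = {BDFHI} nor all of R2 = {BCEGHI}, so the common attributes are not a superkey of either fragment. The join is lossy.

No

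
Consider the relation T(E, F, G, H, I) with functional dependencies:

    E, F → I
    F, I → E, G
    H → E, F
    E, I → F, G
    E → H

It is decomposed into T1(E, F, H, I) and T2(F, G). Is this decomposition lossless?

Common attributes: T1 ∩ T2 = {F}.
No dependency enlarges {F}, so (F)⁺ = {F}.
The closure contains neither all of T1 = {E, F, H, I} nor all of T2 = {F, G}, so the common attributes are not a superkey of either fragment. The join is lossy.

No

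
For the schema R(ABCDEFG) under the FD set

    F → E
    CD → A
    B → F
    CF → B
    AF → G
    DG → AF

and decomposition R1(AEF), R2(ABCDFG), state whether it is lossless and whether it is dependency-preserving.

Lossless test: (AF)⁺ = {AEFG}, which contains all of one fragment — lossless.
Dependency preservation: every FD's attributes lie within a single fragment, so each can be enforced locally — preserved.

lossless and dependency-preserving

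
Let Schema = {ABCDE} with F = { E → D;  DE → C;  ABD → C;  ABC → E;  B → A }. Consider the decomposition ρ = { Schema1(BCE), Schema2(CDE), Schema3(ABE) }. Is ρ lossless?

Chase test. Columns are ABCDE; row i has aⱼ where attribute j ∈ Schemai, else bᵢⱼ.
Initial tableau (one row per fragment):
  row 1: b11 a2 a3 b14 a5
  row 2: b21 b22 a3 a4 a5
  row 3: a1 a2 b33 b34 a5
Rows 1 and 2 agree on E; apply E→D and equate their D entries.
Rows 1 and 3 agree on E; apply E→D and equate their D entries.
Rows 1 and 3 agree on DE; apply DE→C and equate their C entries.
Rows 1 and 3 agree on B; apply B→A and equate their A entries.
Row 1 is now all distinguished symbols — the join is lossless.

Yes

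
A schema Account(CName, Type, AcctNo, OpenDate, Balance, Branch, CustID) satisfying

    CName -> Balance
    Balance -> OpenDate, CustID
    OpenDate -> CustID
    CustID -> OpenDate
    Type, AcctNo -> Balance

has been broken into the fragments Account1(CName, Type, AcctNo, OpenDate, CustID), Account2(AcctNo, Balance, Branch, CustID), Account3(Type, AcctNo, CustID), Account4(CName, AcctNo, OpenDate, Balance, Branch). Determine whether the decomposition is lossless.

No

Chase test. Columns are CName, Type, AcctNo, OpenDate, Balance, Branch, CustID; row i has aⱼ where attribute j ∈ Accounti, else bᵢⱼ.
Initial tableau (one row per fragment):
  row 1: a1 a2 a3 a4 b15 b16 a7
  row 2: b21 b22 a3 b24 a5 a6 a7
  row 3: b31 a2 a3 b34 b35 b36 a7
  row 4: a1 b42 a3 a4 a5 a6 b47
Rows 1 and 4 agree on CName; apply CName→Balance and equate their Balance entries.
Rows 1 and 2 agree on Balance; apply Balance→OpenDate, CustID and equate their OpenDate, CustID entries.
Rows 1 and 4 agree on Balance; apply Balance→OpenDate, CustID and equate their OpenDate, CustID entries.
Rows 1 and 3 agree on CustID; apply CustID→OpenDate and equate their OpenDate entries.
Rows 1 and 3 agree on Type, AcctNo; apply Type, AcctNo→Balance and equate their Balance entries.
No row becomes fully distinguished — the join is lossy.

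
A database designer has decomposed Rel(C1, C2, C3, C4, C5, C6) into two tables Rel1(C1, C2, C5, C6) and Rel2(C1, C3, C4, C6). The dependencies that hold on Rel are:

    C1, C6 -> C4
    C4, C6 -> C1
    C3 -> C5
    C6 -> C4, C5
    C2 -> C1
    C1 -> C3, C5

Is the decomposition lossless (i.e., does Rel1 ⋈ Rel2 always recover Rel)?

Common attributes: Rel1 ∩ Rel2 = {C1, C6}.
Closure of {C1, C6}: C1, C6 → C4 applies, adding C4; C6 → C4, C5 applies, adding C5; C1 → C3, C5 applies, adding C3. So (C1, C6)⁺ = {C1, C3, C4, C5, C6}.
This closure contains every attribute of Rel2, so Rel1 ∩ Rel2 → Rel2. The join is lossless.

Yes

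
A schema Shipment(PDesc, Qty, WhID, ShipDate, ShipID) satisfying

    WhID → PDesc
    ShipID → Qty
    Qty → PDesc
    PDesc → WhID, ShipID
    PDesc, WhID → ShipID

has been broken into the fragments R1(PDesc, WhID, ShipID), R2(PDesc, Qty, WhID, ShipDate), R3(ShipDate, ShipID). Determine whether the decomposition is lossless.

Yes

Chase test. Columns are PDesc, Qty, WhID, ShipDate, ShipID; row i has aⱼ where attribute j ∈ Ri, else bᵢⱼ.
Initial tableau (one row per fragment):
  row 1: a1 b12 a3 b14 a5
  row 2: a1 a2 a3 a4 b25
  row 3: b31 b32 b33 a4 a5
Rows 1 and 3 agree on ShipID; apply ShipID→Qty and equate their Qty entries.
Rows 1 and 3 agree on Qty; apply Qty→PDesc and equate their PDesc entries.
Rows 1 and 2 agree on PDesc; apply PDesc→WhID, ShipID and equate their WhID, ShipID entries.
Rows 1 and 3 agree on PDesc; apply PDesc→WhID, ShipID and equate their WhID, ShipID entries.
Rows 1 and 2 agree on ShipID; apply ShipID→Qty and equate their Qty entries.
Row 2 is now all distinguished symbols — the join is lossless.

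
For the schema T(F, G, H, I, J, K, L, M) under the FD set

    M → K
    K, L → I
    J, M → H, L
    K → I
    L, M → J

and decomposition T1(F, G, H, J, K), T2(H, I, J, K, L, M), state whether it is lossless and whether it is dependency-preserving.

lossy but dependency-preserving

Lossless test: (H, J, K)⁺ = {H, I, J, K}, which is a superkey of neither fragment — lossy.
Dependency preservation: every FD's attributes lie within a single fragment, so each can be enforced locally — preserved.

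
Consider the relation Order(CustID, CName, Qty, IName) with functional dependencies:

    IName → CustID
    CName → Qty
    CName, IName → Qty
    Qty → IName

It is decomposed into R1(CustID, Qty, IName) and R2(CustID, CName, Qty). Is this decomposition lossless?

Yes

Common attributes: R1 ∩ R2 = {CustID, Qty}.
Closure of {CustID, Qty}: Qty → IName applies, adding IName. So (CustID, Qty)⁺ = {CustID, Qty, IName}.
This closure contains every attribute of R1, so R1 ∩ R2 → R1. The join is lossless.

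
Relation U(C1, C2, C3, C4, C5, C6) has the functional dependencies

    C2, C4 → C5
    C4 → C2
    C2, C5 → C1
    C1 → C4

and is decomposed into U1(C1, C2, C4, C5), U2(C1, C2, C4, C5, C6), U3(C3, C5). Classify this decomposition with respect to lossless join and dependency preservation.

lossy but dependency-preserving

Lossless test (chase): applying each FD to every pair of rows produces no changes in the tableau, so no row becomes fully distinguished — the join is lossy.
Dependency preservation: every FD's attributes lie within a single fragment, so each can be enforced locally — preserved.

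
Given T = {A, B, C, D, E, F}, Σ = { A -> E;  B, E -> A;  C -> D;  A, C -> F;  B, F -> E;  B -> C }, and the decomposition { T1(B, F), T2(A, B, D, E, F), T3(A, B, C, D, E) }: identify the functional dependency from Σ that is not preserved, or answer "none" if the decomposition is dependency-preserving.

A, C -> F

Check A, C → F: no single fragment contains all of {A, C, F}, and the restricted closure of {A, C} across the fragments never reaches {F}.
A → E is preserved.
B, E → A is preserved.
C → D is preserved.
B, F → E is preserved.
B → C is preserved.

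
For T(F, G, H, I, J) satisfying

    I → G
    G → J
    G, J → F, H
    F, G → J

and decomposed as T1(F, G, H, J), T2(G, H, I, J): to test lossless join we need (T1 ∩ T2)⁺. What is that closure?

T1 ∩ T2 = {G, H, J}.
G, J → F, H applies, adding F
Closure: {F, G, H, J}.

F, G, H, J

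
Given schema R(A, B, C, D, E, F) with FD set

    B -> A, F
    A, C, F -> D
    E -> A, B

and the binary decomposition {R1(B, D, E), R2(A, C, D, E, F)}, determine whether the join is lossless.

Yes

Common attributes: R1 ∩ R2 = {D, E}.
Closure of {D, E}: E → A, B applies, adding A, B; B → A, F applies, adding F. So (D, E)⁺ = {A, B, D, E, F}.
This closure contains every attribute of R1, so R1 ∩ R2 → R1. The join is lossless.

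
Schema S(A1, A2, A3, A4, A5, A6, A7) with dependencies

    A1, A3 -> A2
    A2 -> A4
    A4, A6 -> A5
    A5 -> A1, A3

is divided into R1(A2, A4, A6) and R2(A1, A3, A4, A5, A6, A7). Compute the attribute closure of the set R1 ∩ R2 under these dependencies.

A1, A2, A3, A4, A5, A6

R1 ∩ R2 = {A4, A6}.
A4, A6 → A5 applies, adding A5
A5 → A1, A3 applies, adding A1, A3
A1, A3 → A2 applies, adding A2
Closure: {A1, A2, A3, A4, A5, A6}.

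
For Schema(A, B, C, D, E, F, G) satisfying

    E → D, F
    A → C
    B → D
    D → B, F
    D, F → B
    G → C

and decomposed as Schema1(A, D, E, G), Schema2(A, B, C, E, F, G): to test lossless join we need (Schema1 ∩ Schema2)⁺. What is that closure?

Schema1 ∩ Schema2 = {A, E, G}.
E → D, F applies, adding D, F
A → C applies, adding C
D → B, F applies, adding B
Closure: {A, B, C, D, E, F, G}.

A, B, C, D, E, F, G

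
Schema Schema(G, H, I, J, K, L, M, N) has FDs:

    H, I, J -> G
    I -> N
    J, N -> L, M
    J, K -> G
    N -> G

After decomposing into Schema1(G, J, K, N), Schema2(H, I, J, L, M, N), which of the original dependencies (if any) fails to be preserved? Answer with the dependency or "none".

H, I, J → G: restricted closure across fragments reaches G.
I → N lies within Schema2.
J, N → L, M lies within Schema2.
J, K → G lies within Schema1.
N → G lies within Schema1.
Every dependency is enforceable on the fragments, so the decomposition is dependency-preserving.

none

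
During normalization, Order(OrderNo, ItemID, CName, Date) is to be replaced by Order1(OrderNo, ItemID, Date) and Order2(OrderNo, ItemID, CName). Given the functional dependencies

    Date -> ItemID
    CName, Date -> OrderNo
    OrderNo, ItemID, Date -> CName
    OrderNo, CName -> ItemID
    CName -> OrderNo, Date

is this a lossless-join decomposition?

Common attributes: Order1 ∩ Order2 = {OrderNo, ItemID}.
No dependency enlarges {OrderNo, ItemID}, so (OrderNo, ItemID)⁺ = {OrderNo, ItemID}.
The closure contains neither all of Order1 = {OrderNo, ItemID, Date} nor all of Order2 = {OrderNo, ItemID, CName}, so the common attributes are not a superkey of either fragment. The join is lossy.

No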